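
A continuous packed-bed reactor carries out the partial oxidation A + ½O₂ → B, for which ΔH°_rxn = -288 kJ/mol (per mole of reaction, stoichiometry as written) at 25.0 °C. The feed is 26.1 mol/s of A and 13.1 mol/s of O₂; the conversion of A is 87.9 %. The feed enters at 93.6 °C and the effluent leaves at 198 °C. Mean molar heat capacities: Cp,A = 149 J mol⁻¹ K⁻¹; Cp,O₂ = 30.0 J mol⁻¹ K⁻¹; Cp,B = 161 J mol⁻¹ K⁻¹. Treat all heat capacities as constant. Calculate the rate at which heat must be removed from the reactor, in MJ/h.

Extent of reaction ξ = 0.879 × 26.1 = 22.942 mol/s
Reaction term: ξ·ΔH°_rxn = 22.942 × -288 = -6607.3 kJ/s
Sensible, feed 93.6→25 °C: -293.74 kJ/s
Outlet flows (mol/s): A 3.1581, O₂ 1.629, B 22.942
Sensible, products 25→198 °C: 728.86 kJ/s
Q = ΔH = -6172.1 kJ/s = -6172.1 kW
Heat removed = 22220 MJ/h

Q_out = 22200 MJ/h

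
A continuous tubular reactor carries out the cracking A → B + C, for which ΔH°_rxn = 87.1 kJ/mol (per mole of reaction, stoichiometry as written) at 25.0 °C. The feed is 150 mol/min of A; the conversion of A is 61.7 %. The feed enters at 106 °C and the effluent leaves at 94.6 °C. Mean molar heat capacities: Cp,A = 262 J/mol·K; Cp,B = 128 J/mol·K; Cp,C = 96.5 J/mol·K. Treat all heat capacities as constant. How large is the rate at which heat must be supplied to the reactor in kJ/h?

Q_in = 442000 kJ/h

Extent of reaction ξ = 0.617 × 150 = 92.55 mol/min
Reaction term: ξ·ΔH°_rxn = 92.55 × 87.1 = 8061.1 kJ/min
Sensible, feed 106→25 °C: -3183.3 kJ/min
Outlet flows (mol/min): A 57.45, B 92.55, C 92.55
Sensible, products 25→94.6 °C: 2493.7 kJ/min
Q = ΔH = 7371.5 kJ/min = 122.86 kW
Heat supplied = 442290 kJ/h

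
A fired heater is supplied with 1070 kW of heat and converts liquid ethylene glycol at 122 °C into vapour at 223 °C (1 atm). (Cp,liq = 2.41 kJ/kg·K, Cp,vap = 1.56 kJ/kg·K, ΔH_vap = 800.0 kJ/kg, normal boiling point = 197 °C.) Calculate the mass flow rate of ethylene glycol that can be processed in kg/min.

Δh = 2.41×(197−122) + 800.0 + 1.56×(223−197) = 1021.3 kJ/kg
Q = 1070 kW = 1070 kJ/s = 64200 kJ/min
ṁ = Q/Δh = 64200 / 1021.3 = 62.86 kg/min

ṁ = 62.9 kg/min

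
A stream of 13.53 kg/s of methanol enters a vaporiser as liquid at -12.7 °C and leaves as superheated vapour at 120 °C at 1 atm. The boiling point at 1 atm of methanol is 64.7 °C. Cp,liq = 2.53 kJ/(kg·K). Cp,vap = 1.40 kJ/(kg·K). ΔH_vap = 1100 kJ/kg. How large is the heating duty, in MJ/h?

Q = 66900 MJ/h

liquid -12.7→64.7 °C: 195.82 kJ/kg
vaporisation at 64.7 °C: 1100 kJ/kg
vapour 64.7→120 °C: 77.42 kJ/kg
Δh = 195.82 + 1100 + 77.42 = 1373.2 kJ/kg
Q = ṁ·Δh = 13.53 kg/s × 1373.2 kJ/kg = 18580 kJ/s
|Q| = 18580 kW = 66888 MJ/h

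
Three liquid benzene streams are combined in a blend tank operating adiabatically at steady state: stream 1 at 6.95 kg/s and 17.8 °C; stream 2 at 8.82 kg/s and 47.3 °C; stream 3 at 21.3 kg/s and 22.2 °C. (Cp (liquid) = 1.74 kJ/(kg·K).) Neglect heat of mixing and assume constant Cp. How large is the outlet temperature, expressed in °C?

Adiabatic, steady state ⇒ Σ ṁᵢCp,ᵢ(T_out − Tᵢ) = 0
Σ ṁᵢCp,ᵢTᵢ = 6.95×1.74×17.8 + 8.82×1.74×47.3 + 21.3×1.74×22.2 = 1763.9
Σ ṁᵢCp,ᵢ = 6.95×1.74 + 8.82×1.74 + 21.3×1.74 = 64.502
T_out = 1763.9 / 64.502 = 27.347 °C

T_out = 27.3 °C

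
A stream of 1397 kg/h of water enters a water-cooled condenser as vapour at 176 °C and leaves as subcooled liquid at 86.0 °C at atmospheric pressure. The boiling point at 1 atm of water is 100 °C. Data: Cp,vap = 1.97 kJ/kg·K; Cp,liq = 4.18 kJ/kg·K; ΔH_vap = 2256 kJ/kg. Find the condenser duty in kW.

Q_c = 956 kW

vapour 176→100 °C: -149.72 kJ/kg
condensation at 100 °C: -2256 kJ/kg
liquid 100→86.0 °C: -58.52 kJ/kg
Δh = -149.72 + -2256 + -58.52 = -2464.2 kJ/kg
Q = ṁ·Δh = 1397 kg/h × -2464.2 kJ/kg = -3.4425e+06 kJ/h
|Q| = 956.26 kW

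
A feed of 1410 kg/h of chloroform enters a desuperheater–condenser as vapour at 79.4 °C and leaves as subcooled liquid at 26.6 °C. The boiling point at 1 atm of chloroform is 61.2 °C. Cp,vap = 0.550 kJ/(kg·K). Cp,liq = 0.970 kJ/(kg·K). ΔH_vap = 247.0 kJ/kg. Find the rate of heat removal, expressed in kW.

Q_c = 114 kW

vapour 79.4→61.2 °C: -10.01 kJ/kg
condensation at 61.2 °C: -247 kJ/kg
liquid 61.2→26.6 °C: -33.562 kJ/kg
Δh = -10.01 + -247 + -33.562 = -290.57 kJ/kg
Q = ṁ·Δh = 1410 kg/h × -290.57 kJ/kg = -409710 kJ/h
|Q| = 113.81 kW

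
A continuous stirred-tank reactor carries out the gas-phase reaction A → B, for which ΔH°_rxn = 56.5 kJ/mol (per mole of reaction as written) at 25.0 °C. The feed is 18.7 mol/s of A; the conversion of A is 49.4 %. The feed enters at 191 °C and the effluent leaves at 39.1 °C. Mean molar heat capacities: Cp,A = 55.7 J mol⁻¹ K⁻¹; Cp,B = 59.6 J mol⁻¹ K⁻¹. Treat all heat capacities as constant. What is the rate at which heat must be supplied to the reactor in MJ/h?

Extent of reaction ξ = 0.494 × 18.7 = 9.2378 mol/s
Reaction term: ξ·ΔH°_rxn = 9.2378 × 56.5 = 521.94 kJ/s
Sensible, feed 191→25 °C: -172.9 kJ/s
Outlet flows (mol/s): A 9.4622, B 9.2378
Sensible, products 25→39.1 °C: 15.194 kJ/s
Q = ΔH = 364.23 kJ/s = 364.23 kW
Heat supplied = 1311.2 MJ/h

Q_in = 1310 MJ/h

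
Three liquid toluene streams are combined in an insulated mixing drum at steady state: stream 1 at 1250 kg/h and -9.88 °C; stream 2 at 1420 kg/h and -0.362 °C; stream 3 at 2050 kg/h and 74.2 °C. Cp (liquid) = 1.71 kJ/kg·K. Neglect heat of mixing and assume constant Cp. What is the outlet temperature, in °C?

Adiabatic, steady state ⇒ Σ ṁᵢCp,ᵢ(T_out − Tᵢ) = 0
Σ ṁᵢCp,ᵢTᵢ = 1250×1.71×-9.88 + 1420×1.71×-0.362 + 2050×1.71×74.2 = 238110
Σ ṁᵢCp,ᵢ = 1250×1.71 + 1420×1.71 + 2050×1.71 = 8071.2
T_out = 238110 / 8071.2 = 29.501 °C

T_out = 29.5 °C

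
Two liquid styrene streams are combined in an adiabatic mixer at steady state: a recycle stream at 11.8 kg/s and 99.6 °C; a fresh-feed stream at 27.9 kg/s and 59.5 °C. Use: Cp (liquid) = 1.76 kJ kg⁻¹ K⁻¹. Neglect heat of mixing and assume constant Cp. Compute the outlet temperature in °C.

T_out = 71.4 °C

No heat crosses the boundary, so H_out = H_in.
Σ ṁᵢCp,ᵢTᵢ = 11.8×1.76×99.6 + 27.9×1.76×59.5 = 4990.2
Σ ṁᵢCp,ᵢ = 11.8×1.76 + 27.9×1.76 = 69.872
T_out = 4990.2 / 69.872 = 71.419 °C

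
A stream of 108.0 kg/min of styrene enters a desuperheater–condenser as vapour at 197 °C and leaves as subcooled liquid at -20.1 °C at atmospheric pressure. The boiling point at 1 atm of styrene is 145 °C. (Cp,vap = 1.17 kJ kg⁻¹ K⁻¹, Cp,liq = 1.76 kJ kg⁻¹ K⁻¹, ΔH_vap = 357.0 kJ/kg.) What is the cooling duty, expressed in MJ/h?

vapour 197→145 °C: -60.84 kJ/kg
condensation at 145 °C: -357 kJ/kg
liquid 145→-20.1 °C: -290.58 kJ/kg
Δh = -60.84 + -357 + -290.58 = -708.42 kJ/kg
Q = ṁ·Δh = 108.0 kg/min × -708.42 kJ/kg = -76509 kJ/min
|Q| = 1275.1 kW = 4590.5 MJ/h

Q_c = 4590 MJ/h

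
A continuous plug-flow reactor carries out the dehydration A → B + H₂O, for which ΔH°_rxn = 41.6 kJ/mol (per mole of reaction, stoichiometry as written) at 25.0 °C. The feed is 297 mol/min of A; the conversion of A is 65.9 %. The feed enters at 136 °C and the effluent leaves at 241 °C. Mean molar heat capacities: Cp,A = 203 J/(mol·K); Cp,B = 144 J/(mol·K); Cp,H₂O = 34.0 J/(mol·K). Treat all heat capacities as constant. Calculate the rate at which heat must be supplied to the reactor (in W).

Q_in = 224000 W

Extent of reaction ξ = 0.659 × 297 = 195.72 mol/min
Reaction term: ξ·ΔH°_rxn = 195.72 × 41.6 = 8142.1 kJ/min
Sensible, feed 136→25 °C: -6692.3 kJ/min
Outlet flows (mol/min): A 101.28, B 195.72, H₂O 195.72
Sensible, products 25→241 °C: 11966 kJ/min
Q = ΔH = 13416 kJ/min = 223.6 kW
Heat supplied = 223600 W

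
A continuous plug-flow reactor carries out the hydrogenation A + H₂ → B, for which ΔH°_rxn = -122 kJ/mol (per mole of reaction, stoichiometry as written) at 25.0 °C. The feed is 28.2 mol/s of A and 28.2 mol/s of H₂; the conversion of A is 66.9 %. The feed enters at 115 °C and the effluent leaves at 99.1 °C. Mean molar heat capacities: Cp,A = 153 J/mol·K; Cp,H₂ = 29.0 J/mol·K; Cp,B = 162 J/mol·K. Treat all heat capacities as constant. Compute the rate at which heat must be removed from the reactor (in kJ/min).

Q_out = 145000 kJ/min

Extent of reaction ξ = 0.669 × 28.2 = 18.866 mol/s
Reaction term: ξ·ΔH°_rxn = 18.866 × -122 = -2301.6 kJ/s
Sensible, feed 115→25 °C: -461.92 kJ/s
Outlet flows (mol/s): A 9.3342, H₂ 9.3342, B 18.866
Sensible, products 25→99.1 °C: 352.35 kJ/s
Q = ΔH = -2411.2 kJ/s = -2411.2 kW
Heat removed = 144670 kJ/min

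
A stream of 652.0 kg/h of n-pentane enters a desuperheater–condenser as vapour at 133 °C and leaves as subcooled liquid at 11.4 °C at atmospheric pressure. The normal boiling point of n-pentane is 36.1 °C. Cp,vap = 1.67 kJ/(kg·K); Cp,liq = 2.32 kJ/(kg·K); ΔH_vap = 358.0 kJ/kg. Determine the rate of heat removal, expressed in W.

vapour 133→36.1 °C: -161.82 kJ/kg
condensation at 36.1 °C: -358 kJ/kg
liquid 36.1→11.4 °C: -57.304 kJ/kg
Δh = -161.82 + -358 + -57.304 = -577.13 kJ/kg
Q = ṁ·Δh = 652.0 kg/h × -577.13 kJ/kg = -376290 kJ/h
|Q| = 104.52 kW = 104520 W

Q_c = 105000 W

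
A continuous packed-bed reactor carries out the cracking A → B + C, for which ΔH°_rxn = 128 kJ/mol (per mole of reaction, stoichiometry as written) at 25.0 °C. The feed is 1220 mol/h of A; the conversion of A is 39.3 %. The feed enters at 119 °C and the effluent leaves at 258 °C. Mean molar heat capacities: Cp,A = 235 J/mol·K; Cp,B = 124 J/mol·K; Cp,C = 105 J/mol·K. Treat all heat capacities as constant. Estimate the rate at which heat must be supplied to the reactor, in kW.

Extent of reaction ξ = 0.393 × 1220 = 479.46 mol/h
Reaction term: ξ·ΔH°_rxn = 479.46 × 128 = 61371 kJ/h
Sensible, feed 119→25 °C: -26950 kJ/h
Outlet flows (mol/h): A 740.54, B 479.46, C 479.46
Sensible, products 25→258 °C: 66131 kJ/h
Q = ΔH = 100550 kJ/h = 27.931 kW
Heat supplied = 27.931 kW

Q_in = 27.9 kW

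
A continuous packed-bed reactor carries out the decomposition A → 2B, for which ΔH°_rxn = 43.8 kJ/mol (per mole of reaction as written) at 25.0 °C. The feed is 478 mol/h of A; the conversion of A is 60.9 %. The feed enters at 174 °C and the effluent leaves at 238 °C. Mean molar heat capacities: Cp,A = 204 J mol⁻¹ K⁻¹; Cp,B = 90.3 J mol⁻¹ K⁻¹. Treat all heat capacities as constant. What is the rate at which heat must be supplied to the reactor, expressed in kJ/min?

Extent of reaction ξ = 0.609 × 478 = 291.1 mol/h
Reaction term: ξ·ΔH°_rxn = 291.1 × 43.8 = 12750 kJ/h
Sensible, feed 174→25 °C: -14529 kJ/h
Outlet flows (mol/h): A 186.9, B 582.2
Sensible, products 25→238 °C: 19319 kJ/h
Q = ΔH = 17540 kJ/h = 4.8723 kW
Heat supplied = 292.34 kJ/min

Q_in = 292 kJ/min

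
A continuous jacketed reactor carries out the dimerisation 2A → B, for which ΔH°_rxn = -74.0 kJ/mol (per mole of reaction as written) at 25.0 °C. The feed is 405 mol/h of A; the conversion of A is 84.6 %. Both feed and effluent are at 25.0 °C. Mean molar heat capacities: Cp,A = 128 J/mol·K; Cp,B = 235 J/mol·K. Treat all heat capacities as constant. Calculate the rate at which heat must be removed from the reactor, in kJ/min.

Q_out = 211 kJ/min

Extent of reaction ξ = 0.846 × 405 / 2 = 171.31 mol/h
Reaction term: ξ·ΔH°_rxn = 171.31 × -74.0 = -12677 kJ/h
Q = ΔH = -12677 kJ/h = -3.5215 kW
Heat removed = 211.29 kJ/min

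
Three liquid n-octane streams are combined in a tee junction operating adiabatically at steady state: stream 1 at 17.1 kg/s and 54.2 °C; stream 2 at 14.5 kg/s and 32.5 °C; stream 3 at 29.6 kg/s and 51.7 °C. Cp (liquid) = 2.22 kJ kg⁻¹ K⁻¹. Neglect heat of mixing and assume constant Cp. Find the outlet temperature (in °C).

Adiabatic, steady state ⇒ Σ ṁᵢCp,ᵢ(T_out − Tᵢ) = 0
T_out = Σ ṁᵢCp,ᵢTᵢ / Σ ṁᵢCp,ᵢ
      = 6501 / 135.86 = 47.85 °C

T_out = 47.8 °C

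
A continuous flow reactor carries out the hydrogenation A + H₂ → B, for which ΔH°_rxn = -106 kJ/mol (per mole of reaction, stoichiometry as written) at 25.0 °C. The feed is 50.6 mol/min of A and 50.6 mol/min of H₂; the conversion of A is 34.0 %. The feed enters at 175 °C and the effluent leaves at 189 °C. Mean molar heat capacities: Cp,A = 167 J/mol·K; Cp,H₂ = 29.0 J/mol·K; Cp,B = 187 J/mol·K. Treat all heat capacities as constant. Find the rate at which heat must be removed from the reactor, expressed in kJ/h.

Q_out = 103000 kJ/h

Extent of reaction ξ = 0.340 × 50.6 = 17.204 mol/min
Reaction term: ξ·ΔH°_rxn = 17.204 × -106 = -1823.6 kJ/min
Sensible, feed 175→25 °C: -1487.6 kJ/min
Outlet flows (mol/min): A 33.396, H₂ 33.396, B 17.204
Sensible, products 25→189 °C: 1601.1 kJ/min
Q = ΔH = -1710.2 kJ/min = -28.503 kW
Heat removed = 102610 kJ/h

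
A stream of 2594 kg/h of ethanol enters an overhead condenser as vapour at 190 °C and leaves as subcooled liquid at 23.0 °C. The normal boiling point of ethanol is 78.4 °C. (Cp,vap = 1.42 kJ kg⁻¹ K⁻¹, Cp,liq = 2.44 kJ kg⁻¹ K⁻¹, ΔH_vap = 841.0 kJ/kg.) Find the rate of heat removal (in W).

Q_c = 818000 W

vapour 190→78.4 °C: -158.47 kJ/kg
condensation at 78.4 °C: -841 kJ/kg
liquid 78.4→23.0 °C: -135.18 kJ/kg
Δh = -158.47 + -841 + -135.18 = -1134.6 kJ/kg
Q = ṁ·Δh = 2594 kg/h × -1134.6 kJ/kg = -2.9433e+06 kJ/h
|Q| = 817.58 kW = 817580 W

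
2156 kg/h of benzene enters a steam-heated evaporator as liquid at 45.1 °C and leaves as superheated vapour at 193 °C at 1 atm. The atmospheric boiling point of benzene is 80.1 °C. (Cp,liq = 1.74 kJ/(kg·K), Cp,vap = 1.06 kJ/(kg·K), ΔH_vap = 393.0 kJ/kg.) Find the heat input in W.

liquid 45.1→80.1 °C: 60.9 kJ/kg
vaporisation at 80.1 °C: 393 kJ/kg
vapour 80.1→193 °C: 119.67 kJ/kg
Δh = 60.9 + 393 + 119.67 = 573.57 kJ/kg
Q = ṁ·Δh = 2156 kg/h × 573.57 kJ/kg = 1.2366e+06 kJ/h
|Q| = 343.51 kW = 343510 W

Q = 344000 W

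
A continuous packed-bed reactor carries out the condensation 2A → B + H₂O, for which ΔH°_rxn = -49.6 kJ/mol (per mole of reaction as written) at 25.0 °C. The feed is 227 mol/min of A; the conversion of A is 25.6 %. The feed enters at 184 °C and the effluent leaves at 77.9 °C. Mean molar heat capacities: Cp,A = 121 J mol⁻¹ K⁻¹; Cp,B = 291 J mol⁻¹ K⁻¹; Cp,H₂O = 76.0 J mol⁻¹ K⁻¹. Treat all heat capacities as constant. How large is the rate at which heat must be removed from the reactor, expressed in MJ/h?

Q_out = 250 MJ/h

Extent of reaction ξ = 0.256 × 227 / 2 = 29.056 mol/min
Reaction term: ξ·ΔH°_rxn = 29.056 × -49.6 = -1441.2 kJ/min
Sensible, feed 184→25 °C: -4367.3 kJ/min
Outlet flows (mol/min): A 168.89, B 29.056, H₂O 29.056
Sensible, products 25→77.9 °C: 1645.1 kJ/min
Q = ΔH = -4163.3 kJ/min = -69.388 kW
Heat removed = 249.8 MJ/h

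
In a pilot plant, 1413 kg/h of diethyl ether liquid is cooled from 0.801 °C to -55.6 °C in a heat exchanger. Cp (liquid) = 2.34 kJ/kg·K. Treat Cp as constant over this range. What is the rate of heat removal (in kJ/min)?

Q = ṁ·Cp·ΔT = 1413 × 2.34 × (-55.6 − 0.801) = -186490 kJ/h
Converting: 186490 / 3600 s = 51.801 kW
Cooling duty = 3108.1 kJ/min

Q_c = 3110 kJ/min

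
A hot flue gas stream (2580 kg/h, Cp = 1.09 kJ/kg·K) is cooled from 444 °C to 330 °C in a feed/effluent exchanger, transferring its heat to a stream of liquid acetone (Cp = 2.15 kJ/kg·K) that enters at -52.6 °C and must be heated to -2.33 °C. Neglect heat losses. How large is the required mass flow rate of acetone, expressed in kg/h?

Heat released by hot stream: Q = 2580 × 1.09 × (444 − 330) = 320590 kJ/h
Energy balance on cold side (adiabatic exchanger): Q = ṁ_c·Cp_c·(T_c,out − T_c,in)
ṁ_c = 320590 / [2.15 × (-2.33 − -52.6)] = 2966.2 kg/h

ṁ_c = 2970 kg/h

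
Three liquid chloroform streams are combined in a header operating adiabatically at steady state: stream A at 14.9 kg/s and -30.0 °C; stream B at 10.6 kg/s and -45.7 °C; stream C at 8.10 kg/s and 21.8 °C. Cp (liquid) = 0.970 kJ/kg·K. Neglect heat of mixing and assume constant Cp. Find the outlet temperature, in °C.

Adiabatic, steady state ⇒ Σ ṁᵢCp,ᵢ(T_out − Tᵢ) = 0
Σ ṁᵢCp,ᵢTᵢ = 14.9×0.970×-30.0 + 10.6×0.970×-45.7 + 8.10×0.970×21.8 = -732.19
Σ ṁᵢCp,ᵢ = 14.9×0.970 + 10.6×0.970 + 8.10×0.970 = 32.592
T_out = -732.19 / 32.592 = -22.465 °C

T_out = -22.5 °C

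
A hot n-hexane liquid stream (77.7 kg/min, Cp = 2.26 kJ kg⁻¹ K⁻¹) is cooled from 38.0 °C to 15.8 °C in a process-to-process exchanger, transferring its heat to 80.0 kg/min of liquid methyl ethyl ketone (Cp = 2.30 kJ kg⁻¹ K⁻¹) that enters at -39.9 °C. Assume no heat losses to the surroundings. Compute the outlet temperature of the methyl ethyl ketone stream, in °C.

Heat released by hot stream: Q = 77.7 × 2.26 × (38.0 − 15.8) = 3898.4 kJ/min
Energy balance on cold side (adiabatic exchanger): Q = ṁ_c·Cp_c·(T_c,out − T_c,in)
T_c,out = -39.9 + 3898.4/(80.0 × 2.30) = -18.713 °C

T_c,out = -18.7 °C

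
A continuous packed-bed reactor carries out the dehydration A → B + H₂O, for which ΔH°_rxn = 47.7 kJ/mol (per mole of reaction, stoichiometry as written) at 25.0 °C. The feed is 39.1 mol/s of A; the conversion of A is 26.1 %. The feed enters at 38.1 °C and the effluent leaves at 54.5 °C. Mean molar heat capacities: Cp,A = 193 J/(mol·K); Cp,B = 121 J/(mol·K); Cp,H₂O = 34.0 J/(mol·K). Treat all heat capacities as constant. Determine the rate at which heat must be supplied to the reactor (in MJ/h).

Q_in = 2160 MJ/h

Extent of reaction ξ = 0.261 × 39.1 = 10.205 mol/s
Reaction term: ξ·ΔH°_rxn = 10.205 × 47.7 = 486.78 kJ/s
Sensible, feed 38.1→25 °C: -98.857 kJ/s
Outlet flows (mol/s): A 28.895, B 10.205, H₂O 10.205
Sensible, products 25→54.5 °C: 211.18 kJ/s
Q = ΔH = 599.1 kJ/s = 599.1 kW
Heat supplied = 2156.8 MJ/h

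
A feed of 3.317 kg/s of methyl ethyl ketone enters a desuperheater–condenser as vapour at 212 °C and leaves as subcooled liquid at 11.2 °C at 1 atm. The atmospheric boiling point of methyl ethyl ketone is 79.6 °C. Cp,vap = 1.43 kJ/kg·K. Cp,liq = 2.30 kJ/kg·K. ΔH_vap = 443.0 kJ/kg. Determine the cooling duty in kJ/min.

vapour 212→79.6 °C: -189.33 kJ/kg
condensation at 79.6 °C: -443 kJ/kg
liquid 79.6→11.2 °C: -157.32 kJ/kg
Δh = -189.33 + -443 + -157.32 = -789.65 kJ/kg
Q = ṁ·Δh = 3.317 kg/s × -789.65 kJ/kg = -2619.3 kJ/s
|Q| = 2619.3 kW = 157160 kJ/min

Q_c = 157000 kJ/min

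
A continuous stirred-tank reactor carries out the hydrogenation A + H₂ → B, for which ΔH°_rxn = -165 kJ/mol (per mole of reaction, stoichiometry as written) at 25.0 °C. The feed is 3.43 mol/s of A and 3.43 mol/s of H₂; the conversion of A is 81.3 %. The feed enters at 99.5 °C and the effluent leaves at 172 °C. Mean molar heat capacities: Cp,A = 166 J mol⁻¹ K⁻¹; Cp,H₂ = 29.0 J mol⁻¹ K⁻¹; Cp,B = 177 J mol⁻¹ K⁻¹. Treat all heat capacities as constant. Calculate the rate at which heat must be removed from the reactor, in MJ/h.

Q_out = 1510 MJ/h

Extent of reaction ξ = 0.813 × 3.43 = 2.7886 mol/s
Reaction term: ξ·ΔH°_rxn = 2.7886 × -165 = -460.12 kJ/s
Sensible, feed 99.5→25 °C: -49.829 kJ/s
Outlet flows (mol/s): A 0.64141, H₂ 0.64141, B 2.7886
Sensible, products 25→172 °C: 90.942 kJ/s
Q = ΔH = -419 kJ/s = -419 kW
Heat removed = 1508.4 MJ/h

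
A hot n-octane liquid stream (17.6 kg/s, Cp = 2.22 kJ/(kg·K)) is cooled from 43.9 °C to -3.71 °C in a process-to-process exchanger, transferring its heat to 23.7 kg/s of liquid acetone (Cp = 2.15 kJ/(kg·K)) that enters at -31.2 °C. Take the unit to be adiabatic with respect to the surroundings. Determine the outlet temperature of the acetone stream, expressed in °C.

T_c,out = 5.31 °C

Heat released by hot stream: Q = 17.6 × 2.22 × (43.9 − -3.71) = 1860.2 kJ/s
Energy balance on cold side (adiabatic exchanger): Q = ṁ_c·Cp_c·(T_c,out − T_c,in)
T_c,out = -31.2 + 1860.2/(23.7 × 2.15) = 5.3071 °C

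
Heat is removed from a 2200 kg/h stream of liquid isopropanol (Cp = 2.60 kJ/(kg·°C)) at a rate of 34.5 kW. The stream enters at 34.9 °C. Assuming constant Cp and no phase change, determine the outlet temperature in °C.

Q = 34.5 kW = 124200 kJ/h
ΔT = Q/(ṁ·Cp) = 124200/(2200×2.60) = 21.713 K
T_out = 34.9 − 21.713 = 13.187 °C

T_out = 13.2 °C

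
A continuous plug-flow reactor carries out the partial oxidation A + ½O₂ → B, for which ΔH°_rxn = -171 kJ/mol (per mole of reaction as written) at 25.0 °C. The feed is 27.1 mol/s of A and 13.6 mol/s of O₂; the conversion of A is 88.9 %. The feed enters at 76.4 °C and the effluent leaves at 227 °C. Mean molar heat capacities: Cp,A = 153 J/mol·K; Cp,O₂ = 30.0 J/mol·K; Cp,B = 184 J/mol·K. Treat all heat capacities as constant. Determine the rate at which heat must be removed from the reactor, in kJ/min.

Q_out = 201000 kJ/min

Extent of reaction ξ = 0.889 × 27.1 = 24.092 mol/s
Reaction term: ξ·ΔH°_rxn = 24.092 × -171 = -4119.7 kJ/s
Sensible, feed 76.4→25 °C: -234.09 kJ/s
Outlet flows (mol/s): A 3.0081, O₂ 1.554, B 24.092
Sensible, products 25→227 °C: 997.83 kJ/s
Q = ΔH = -3356 kJ/s = -3356 kW
Heat removed = 201360 kJ/min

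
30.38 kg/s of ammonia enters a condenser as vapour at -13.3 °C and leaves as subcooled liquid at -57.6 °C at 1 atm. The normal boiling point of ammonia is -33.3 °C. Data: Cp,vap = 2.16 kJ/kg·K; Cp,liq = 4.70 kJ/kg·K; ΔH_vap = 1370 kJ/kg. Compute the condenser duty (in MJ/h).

Q_c = 167000 MJ/h

vapour -13.3→-33.3 °C: -43.2 kJ/kg
condensation at -33.3 °C: -1370 kJ/kg
liquid -33.3→-57.6 °C: -114.21 kJ/kg
Δh = -43.2 + -1370 + -114.21 = -1527.4 kJ/kg
Q = ṁ·Δh = 30.38 kg/s × -1527.4 kJ/kg = -46403 kJ/s
|Q| = 46403 kW = 167050 MJ/h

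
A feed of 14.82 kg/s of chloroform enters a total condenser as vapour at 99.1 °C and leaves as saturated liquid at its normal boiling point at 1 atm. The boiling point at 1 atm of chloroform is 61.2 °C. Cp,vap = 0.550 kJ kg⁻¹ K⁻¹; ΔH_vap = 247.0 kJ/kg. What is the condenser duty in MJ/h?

Q_c = 14300 MJ/h

vapour 99.1→61.2 °C: -20.845 kJ/kg
condensation at 61.2 °C: -247 kJ/kg
Δh = -20.845 + -247 = -267.84 kJ/kg
Q = ṁ·Δh = 14.82 kg/s × -267.84 kJ/kg = -3969.5 kJ/s
|Q| = 3969.5 kW = 14290 MJ/h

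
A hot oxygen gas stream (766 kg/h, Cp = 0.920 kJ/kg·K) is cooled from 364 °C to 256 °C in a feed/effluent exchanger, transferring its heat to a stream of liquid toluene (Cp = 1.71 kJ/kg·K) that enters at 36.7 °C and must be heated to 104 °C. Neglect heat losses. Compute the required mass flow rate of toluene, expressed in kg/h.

ṁ_c = 661 kg/h

Heat released by hot stream: Q = 766 × 0.920 × (364 − 256) = 76110 kJ/h
Energy balance on cold side (adiabatic exchanger): Q = ṁ_c·Cp_c·(T_c,out − T_c,in)
ṁ_c = 76110 / [1.71 × (104 − 36.7)] = 661.35 kg/h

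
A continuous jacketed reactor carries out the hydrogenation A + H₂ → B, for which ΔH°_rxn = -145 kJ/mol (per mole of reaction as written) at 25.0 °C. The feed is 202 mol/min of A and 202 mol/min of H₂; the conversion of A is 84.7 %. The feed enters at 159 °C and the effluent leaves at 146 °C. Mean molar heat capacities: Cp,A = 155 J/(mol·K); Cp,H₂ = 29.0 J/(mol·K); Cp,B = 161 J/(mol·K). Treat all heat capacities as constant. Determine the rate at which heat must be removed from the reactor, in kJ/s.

Q_out = 429 kJ/s

Extent of reaction ξ = 0.847 × 202 = 171.09 mol/min
Reaction term: ξ·ΔH°_rxn = 171.09 × -145 = -24809 kJ/min
Sensible, feed 159→25 °C: -4980.5 kJ/min
Outlet flows (mol/min): A 30.906, H₂ 30.906, B 171.09
Sensible, products 25→146 °C: 4021.2 kJ/min
Q = ΔH = -25768 kJ/min = -429.47 kW
Heat removed = 429.47 kJ/s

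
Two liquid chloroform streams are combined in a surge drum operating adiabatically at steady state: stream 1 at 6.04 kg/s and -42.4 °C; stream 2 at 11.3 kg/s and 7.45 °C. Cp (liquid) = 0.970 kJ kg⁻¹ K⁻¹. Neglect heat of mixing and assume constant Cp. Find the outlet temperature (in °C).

T_out = -9.91 °C

Adiabatic, steady state ⇒ Σ ṁᵢCp,ᵢ(T_out − Tᵢ) = 0
Σ ṁᵢCp,ᵢTᵢ = 6.04×0.970×-42.4 + 11.3×0.970×7.45 = -166.75
Σ ṁᵢCp,ᵢ = 6.04×0.970 + 11.3×0.970 = 16.82
T_out = -166.75 / 16.82 = -9.9141 °C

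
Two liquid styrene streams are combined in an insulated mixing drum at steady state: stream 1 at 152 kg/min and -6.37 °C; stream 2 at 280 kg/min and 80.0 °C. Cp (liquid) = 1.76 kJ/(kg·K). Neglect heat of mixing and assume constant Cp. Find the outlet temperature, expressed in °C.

Adiabatic, steady state ⇒ Σ ṁᵢCp,ᵢ(T_out − Tᵢ) = 0
T_out = Σ ṁᵢCp,ᵢTᵢ / Σ ṁᵢCp,ᵢ
      = 37720 / 760.32 = 49.611 °C

T_out = 49.6 °C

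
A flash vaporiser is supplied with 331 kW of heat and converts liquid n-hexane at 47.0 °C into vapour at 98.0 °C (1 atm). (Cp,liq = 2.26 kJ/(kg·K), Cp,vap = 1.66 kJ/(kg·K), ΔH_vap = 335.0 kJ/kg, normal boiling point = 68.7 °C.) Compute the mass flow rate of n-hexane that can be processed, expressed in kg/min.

ṁ = 45.9 kg/min

Δh = 2.26×(68.7−47.0) + 335.0 + 1.66×(98.0−68.7) = 432.68 kJ/kg
Q = 331 kW = 331 kJ/s = 19860 kJ/min
ṁ = Q/Δh = 19860 / 432.68 = 45.9 kg/min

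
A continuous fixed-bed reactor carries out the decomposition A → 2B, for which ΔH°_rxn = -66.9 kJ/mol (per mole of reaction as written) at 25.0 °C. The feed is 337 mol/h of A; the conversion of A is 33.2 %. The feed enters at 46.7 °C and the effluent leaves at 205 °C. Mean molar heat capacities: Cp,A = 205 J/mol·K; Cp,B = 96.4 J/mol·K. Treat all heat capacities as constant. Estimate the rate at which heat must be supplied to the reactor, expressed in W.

Q_in = 890 W

Extent of reaction ξ = 0.332 × 337 = 111.88 mol/h
Reaction term: ξ·ΔH°_rxn = 111.88 × -66.9 = -7485 kJ/h
Sensible, feed 46.7→25 °C: -1499.1 kJ/h
Outlet flows (mol/h): A 225.12, B 223.77
Sensible, products 25→205 °C: 12190 kJ/h
Q = ΔH = 3205.4 kJ/h = 0.89039 kW
Heat supplied = 890.39 W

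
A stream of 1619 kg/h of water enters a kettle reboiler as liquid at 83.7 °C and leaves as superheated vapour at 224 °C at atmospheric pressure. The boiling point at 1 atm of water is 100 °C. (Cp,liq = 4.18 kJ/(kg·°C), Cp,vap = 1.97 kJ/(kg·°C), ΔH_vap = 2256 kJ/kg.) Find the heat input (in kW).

Q = 1160 kW

liquid 83.7→100 °C: 68.134 kJ/kg
vaporisation at 100 °C: 2256 kJ/kg
vapour 100→224 °C: 244.28 kJ/kg
Δh = 68.134 + 2256 + 244.28 = 2568.4 kJ/kg
Q = ṁ·Δh = 1619 kg/h × 2568.4 kJ/kg = 4.1583e+06 kJ/h
|Q| = 1155.1 kW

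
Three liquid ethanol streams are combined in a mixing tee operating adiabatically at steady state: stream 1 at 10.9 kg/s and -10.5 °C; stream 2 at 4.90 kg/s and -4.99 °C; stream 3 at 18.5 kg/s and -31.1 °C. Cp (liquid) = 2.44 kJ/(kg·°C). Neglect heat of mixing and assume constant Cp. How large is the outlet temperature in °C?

T_out = -20.8 °C

Adiabatic, steady state ⇒ Σ ṁᵢCp,ᵢ(T_out − Tᵢ) = 0
T_out = Σ ṁᵢCp,ᵢTᵢ / Σ ṁᵢCp,ᵢ
      = -1742.8 / 83.692 = -20.824 °C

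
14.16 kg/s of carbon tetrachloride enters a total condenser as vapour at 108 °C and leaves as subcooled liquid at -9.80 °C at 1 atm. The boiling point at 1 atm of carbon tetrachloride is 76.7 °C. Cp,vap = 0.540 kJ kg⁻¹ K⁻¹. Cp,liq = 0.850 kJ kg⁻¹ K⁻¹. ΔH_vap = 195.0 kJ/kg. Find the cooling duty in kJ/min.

Q_c = 242000 kJ/min

vapour 108→76.7 °C: -16.902 kJ/kg
condensation at 76.7 °C: -195 kJ/kg
liquid 76.7→-9.80 °C: -73.525 kJ/kg
Δh = -16.902 + -195 + -73.525 = -285.43 kJ/kg
Q = ṁ·Δh = 14.16 kg/s × -285.43 kJ/kg = -4041.6 kJ/s
|Q| = 4041.6 kW = 242500 kJ/min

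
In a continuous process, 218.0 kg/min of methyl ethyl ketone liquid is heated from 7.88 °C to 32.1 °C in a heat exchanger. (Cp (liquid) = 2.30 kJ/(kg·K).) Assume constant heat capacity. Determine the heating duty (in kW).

Q = 202 kW

Q = ṁ·Cp·ΔT = 218.0 × 2.30 × (32.1 − 7.88) = 12144 kJ/min
Converting: 12144 / 60 s = 202.4 kW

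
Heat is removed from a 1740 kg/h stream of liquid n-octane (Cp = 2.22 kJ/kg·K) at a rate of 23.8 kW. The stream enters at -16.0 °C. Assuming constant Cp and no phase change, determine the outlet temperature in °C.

T_out = -38.2 °C

Q = 23.8 kW = 85680 kJ/h
ΔT = Q/(ṁ·Cp) = 85680/(1740×2.22) = 22.181 K
T_out = -16.0 − 22.181 = -38.181 °C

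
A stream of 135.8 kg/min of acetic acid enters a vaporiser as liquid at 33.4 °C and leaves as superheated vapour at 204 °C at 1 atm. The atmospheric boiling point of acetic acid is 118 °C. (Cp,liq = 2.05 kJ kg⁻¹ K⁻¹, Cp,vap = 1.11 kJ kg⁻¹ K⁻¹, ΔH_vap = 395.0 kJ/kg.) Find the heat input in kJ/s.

liquid 33.4→118 °C: 173.43 kJ/kg
vaporisation at 118 °C: 395 kJ/kg
vapour 118→204 °C: 95.46 kJ/kg
Δh = 173.43 + 395 + 95.46 = 663.89 kJ/kg
Q = ṁ·Δh = 135.8 kg/min × 663.89 kJ/kg = 90156 kJ/min
|Q| = 1502.6 kW

Q = 1500 kJ/s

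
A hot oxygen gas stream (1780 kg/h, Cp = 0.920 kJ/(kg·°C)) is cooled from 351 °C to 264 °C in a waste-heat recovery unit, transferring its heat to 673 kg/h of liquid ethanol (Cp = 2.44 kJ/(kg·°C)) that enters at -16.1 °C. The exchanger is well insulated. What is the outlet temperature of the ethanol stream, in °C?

Heat released by hot stream: Q = 1780 × 0.920 × (351 − 264) = 142470 kJ/h
Energy balance on cold side (adiabatic exchanger): Q = ṁ_c·Cp_c·(T_c,out − T_c,in)
T_c,out = -16.1 + 142470/(673 × 2.44) = 70.661 °C

T_c,out = 70.7 °C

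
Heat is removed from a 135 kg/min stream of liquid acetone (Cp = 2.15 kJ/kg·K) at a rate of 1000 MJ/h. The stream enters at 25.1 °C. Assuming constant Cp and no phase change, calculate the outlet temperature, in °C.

T_out = -32.3 °C

Q = 1000 MJ/h = 16667 kJ/min
ΔT = Q/(ṁ·Cp) = 16667/(135×2.15) = 57.422 K
T_out = 25.1 − 57.422 = -32.322 °C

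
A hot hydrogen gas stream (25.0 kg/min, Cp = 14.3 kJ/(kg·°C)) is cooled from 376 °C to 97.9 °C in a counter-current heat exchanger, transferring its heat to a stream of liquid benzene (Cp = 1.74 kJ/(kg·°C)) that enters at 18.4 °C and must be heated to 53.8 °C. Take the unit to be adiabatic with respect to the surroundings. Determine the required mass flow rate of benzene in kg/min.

Heat released by hot stream: Q = 25.0 × 14.3 × (376 − 97.9) = 99421 kJ/min
Energy balance on cold side (adiabatic exchanger): Q = ṁ_c·Cp_c·(T_c,out − T_c,in)
ṁ_c = 99421 / [1.74 × (53.8 − 18.4)] = 1614.1 kg/min

ṁ_c = 1610 kg/min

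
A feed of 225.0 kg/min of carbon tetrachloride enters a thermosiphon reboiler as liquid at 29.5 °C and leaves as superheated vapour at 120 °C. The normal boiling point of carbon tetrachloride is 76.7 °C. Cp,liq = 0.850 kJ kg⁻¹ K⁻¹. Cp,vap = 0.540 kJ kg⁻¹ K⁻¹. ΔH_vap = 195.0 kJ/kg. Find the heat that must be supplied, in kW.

liquid 29.5→76.7 °C: 40.12 kJ/kg
vaporisation at 76.7 °C: 195 kJ/kg
vapour 76.7→120 °C: 23.382 kJ/kg
Δh = 40.12 + 195 + 23.382 = 258.5 kJ/kg
Q = ṁ·Δh = 225.0 kg/min × 258.5 kJ/kg = 58163 kJ/min
|Q| = 969.38 kW

Q = 969 kW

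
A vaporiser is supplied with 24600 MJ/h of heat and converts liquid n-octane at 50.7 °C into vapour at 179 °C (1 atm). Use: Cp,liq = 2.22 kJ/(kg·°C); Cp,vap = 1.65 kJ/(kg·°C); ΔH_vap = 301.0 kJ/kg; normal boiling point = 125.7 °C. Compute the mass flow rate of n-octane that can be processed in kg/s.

Δh = 2.22×(125.7−50.7) + 301.0 + 1.65×(179−125.7) = 555.44 kJ/kg
Q = 24600 MJ/h = 6833.3 kJ/s = 6833.3 kJ/s
ṁ = Q/Δh = 6833.3 / 555.44 = 12.302 kg/s

ṁ = 12.3 kg/s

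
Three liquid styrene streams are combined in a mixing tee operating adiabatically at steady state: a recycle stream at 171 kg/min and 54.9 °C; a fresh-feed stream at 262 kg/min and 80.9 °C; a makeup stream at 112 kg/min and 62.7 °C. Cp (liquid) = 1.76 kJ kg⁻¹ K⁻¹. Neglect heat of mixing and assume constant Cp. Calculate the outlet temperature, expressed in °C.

T_out = 69.0 °C

Adiabatic, steady state ⇒ Σ ṁᵢCp,ᵢ(T_out − Tᵢ) = 0
T_out = Σ ṁᵢCp,ᵢTᵢ / Σ ṁᵢCp,ᵢ
      = 66187 / 959.2 = 69.002 °C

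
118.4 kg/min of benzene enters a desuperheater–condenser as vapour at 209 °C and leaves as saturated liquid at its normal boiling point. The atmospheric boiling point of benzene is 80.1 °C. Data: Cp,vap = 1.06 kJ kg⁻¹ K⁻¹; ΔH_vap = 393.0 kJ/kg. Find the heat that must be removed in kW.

Q_c = 1050 kW

vapour 209→80.1 °C: -136.63 kJ/kg
condensation at 80.1 °C: -393 kJ/kg
Δh = -136.63 + -393 = -529.63 kJ/kg
Q = ṁ·Δh = 118.4 kg/min × -529.63 kJ/kg = -62709 kJ/min
|Q| = 1045.1 kW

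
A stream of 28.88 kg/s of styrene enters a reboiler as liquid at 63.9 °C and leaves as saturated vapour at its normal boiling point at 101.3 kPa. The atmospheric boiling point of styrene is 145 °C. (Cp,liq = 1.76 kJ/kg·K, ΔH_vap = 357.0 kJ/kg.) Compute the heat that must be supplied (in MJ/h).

Q = 52000 MJ/h

liquid 63.9→145 °C: 142.74 kJ/kg
vaporisation at 145 °C: 357 kJ/kg
Δh = 142.74 + 357 = 499.74 kJ/kg
Q = ṁ·Δh = 28.88 kg/s × 499.74 kJ/kg = 14432 kJ/s
|Q| = 14432 kW = 51957 MJ/h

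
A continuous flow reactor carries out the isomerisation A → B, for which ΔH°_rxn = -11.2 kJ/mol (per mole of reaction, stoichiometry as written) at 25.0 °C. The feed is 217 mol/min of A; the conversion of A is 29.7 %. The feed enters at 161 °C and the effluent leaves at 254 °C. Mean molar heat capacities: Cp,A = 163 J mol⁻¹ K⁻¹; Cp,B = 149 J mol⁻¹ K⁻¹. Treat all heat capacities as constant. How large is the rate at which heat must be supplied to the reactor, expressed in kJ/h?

Extent of reaction ξ = 0.297 × 217 = 64.449 mol/min
Reaction term: ξ·ΔH°_rxn = 64.449 × -11.2 = -721.83 kJ/min
Sensible, feed 161→25 °C: -4810.5 kJ/min
Outlet flows (mol/min): A 152.55, B 64.449
Sensible, products 25→254 °C: 7893.3 kJ/min
Q = ΔH = 2361.1 kJ/min = 39.351 kW
Heat supplied = 141660 kJ/h

Q_in = 142000 kJ/h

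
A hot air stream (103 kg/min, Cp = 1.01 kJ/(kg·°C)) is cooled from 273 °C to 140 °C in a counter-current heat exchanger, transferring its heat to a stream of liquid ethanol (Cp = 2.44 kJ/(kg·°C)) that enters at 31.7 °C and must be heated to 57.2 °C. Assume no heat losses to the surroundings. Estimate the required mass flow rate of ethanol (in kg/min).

Heat released by hot stream: Q = 103 × 1.01 × (273 − 140) = 13836 kJ/min
Energy balance on cold side (adiabatic exchanger): Q = ṁ_c·Cp_c·(T_c,out − T_c,in)
ṁ_c = 13836 / [2.44 × (57.2 − 31.7)] = 222.37 kg/min

ṁ_c = 222 kg/min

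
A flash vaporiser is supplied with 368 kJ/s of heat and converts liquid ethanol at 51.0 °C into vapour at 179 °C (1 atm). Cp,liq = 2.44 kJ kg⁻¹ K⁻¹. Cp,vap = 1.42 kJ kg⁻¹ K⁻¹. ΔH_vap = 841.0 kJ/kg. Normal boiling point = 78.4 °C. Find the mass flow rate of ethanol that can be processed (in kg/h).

Δh = 2.44×(78.4−51.0) + 841.0 + 1.42×(179−78.4) = 1050.7 kJ/kg
Q = 368 kJ/s = 368 kJ/s = 1.3248e+06 kJ/h
ṁ = Q/Δh = 1.3248e+06 / 1050.7 = 1260.9 kg/h

ṁ = 1260 kg/h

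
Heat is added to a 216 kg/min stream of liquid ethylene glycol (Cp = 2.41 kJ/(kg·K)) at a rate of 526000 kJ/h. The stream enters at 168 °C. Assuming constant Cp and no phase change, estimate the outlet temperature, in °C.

Q = 526000 kJ/h = 8766.7 kJ/min
ΔT = Q/(ṁ·Cp) = 8766.7/(216×2.41) = 16.841 K
T_out = 168 + 16.841 = 184.84 °C

T_out = 185 °C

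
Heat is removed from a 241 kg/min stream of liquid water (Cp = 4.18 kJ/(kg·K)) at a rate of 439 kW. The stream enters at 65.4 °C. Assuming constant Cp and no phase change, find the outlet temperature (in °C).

T_out = 39.3 °C

Q = 439 kW = 26340 kJ/min
ΔT = Q/(ṁ·Cp) = 26340/(241×4.18) = 26.147 K
T_out = 65.4 − 26.147 = 39.253 °C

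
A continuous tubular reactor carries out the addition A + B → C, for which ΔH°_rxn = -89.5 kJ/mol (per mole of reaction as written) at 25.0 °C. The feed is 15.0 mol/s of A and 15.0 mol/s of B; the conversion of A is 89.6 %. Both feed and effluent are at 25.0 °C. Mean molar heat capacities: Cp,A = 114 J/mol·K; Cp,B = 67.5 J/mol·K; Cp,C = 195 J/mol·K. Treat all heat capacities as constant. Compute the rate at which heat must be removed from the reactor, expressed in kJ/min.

Extent of reaction ξ = 0.896 × 15.0 = 13.44 mol/s
Reaction term: ξ·ΔH°_rxn = 13.44 × -89.5 = -1202.9 kJ/s
Q = ΔH = -1202.9 kJ/s = -1202.9 kW
Heat removed = 72173 kJ/min

Q_out = 72200 kJ/min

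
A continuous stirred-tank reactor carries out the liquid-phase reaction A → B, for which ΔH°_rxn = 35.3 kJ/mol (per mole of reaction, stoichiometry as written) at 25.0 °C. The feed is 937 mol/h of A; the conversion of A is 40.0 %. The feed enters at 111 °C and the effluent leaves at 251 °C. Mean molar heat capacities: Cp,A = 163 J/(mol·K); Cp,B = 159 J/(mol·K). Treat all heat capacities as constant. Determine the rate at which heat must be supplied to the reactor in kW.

Extent of reaction ξ = 0.400 × 937 = 374.8 mol/h
Reaction term: ξ·ΔH°_rxn = 374.8 × 35.3 = 13230 kJ/h
Sensible, feed 111→25 °C: -13135 kJ/h
Outlet flows (mol/h): A 562.2, B 374.8
Sensible, products 25→251 °C: 34178 kJ/h
Q = ΔH = 34274 kJ/h = 9.5205 kW
Heat supplied = 9.5205 kW

Q_in = 9.52 kW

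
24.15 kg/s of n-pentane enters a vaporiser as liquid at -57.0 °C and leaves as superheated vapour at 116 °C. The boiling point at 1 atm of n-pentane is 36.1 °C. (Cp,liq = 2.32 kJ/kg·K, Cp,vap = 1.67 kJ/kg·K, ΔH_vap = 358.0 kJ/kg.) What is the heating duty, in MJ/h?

Q = 61500 MJ/h

liquid -57.0→36.1 °C: 215.99 kJ/kg
vaporisation at 36.1 °C: 358 kJ/kg
vapour 36.1→116 °C: 133.43 kJ/kg
Δh = 215.99 + 358 + 133.43 = 707.42 kJ/kg
Q = ṁ·Δh = 24.15 kg/s × 707.42 kJ/kg = 17084 kJ/s
|Q| = 17084 kW = 61504 MJ/h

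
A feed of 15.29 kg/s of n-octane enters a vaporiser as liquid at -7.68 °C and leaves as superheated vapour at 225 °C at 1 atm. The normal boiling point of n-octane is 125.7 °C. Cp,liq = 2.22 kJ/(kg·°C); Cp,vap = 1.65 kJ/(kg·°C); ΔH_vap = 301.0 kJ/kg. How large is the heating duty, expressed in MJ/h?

liquid -7.68→125.7 °C: 296.1 kJ/kg
vaporisation at 125.7 °C: 301 kJ/kg
vapour 125.7→225 °C: 163.84 kJ/kg
Δh = 296.1 + 301 + 163.84 = 760.95 kJ/kg
Q = ṁ·Δh = 15.29 kg/s × 760.95 kJ/kg = 11635 kJ/s
|Q| = 11635 kW = 41886 MJ/h

Q = 41900 MJ/h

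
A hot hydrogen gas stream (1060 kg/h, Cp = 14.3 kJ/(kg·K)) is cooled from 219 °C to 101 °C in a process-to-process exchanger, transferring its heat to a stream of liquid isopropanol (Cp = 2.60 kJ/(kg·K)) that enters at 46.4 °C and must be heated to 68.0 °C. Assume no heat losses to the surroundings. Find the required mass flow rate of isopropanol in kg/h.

Heat released by hot stream: Q = 1060 × 14.3 × (219 − 101) = 1.7886e+06 kJ/h
Energy balance on cold side (adiabatic exchanger): Q = ṁ_c·Cp_c·(T_c,out − T_c,in)
ṁ_c = 1.7886e+06 / [2.60 × (68.0 − 46.4)] = 31849 kg/h

ṁ_c = 31800 kg/h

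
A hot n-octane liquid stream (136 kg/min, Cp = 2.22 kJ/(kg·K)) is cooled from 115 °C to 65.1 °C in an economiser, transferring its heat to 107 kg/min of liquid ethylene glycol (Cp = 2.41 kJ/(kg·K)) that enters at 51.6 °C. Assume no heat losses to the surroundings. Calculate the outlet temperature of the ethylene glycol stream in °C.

Heat released by hot stream: Q = 136 × 2.22 × (115 − 65.1) = 15066 kJ/min
Energy balance on cold side (adiabatic exchanger): Q = ṁ_c·Cp_c·(T_c,out − T_c,in)
T_c,out = 51.6 + 15066/(107 × 2.41) = 110.02 °C

T_c,out = 110 °C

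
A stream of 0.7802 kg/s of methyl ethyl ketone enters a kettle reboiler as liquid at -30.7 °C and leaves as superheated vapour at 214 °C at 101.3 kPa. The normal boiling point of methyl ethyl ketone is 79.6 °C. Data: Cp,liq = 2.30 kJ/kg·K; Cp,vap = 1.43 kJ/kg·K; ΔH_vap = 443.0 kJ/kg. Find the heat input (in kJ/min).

liquid -30.7→79.6 °C: 253.69 kJ/kg
vaporisation at 79.6 °C: 443 kJ/kg
vapour 79.6→214 °C: 192.19 kJ/kg
Δh = 253.69 + 443 + 192.19 = 888.88 kJ/kg
Q = ṁ·Δh = 0.7802 kg/s × 888.88 kJ/kg = 693.51 kJ/s
|Q| = 693.51 kW = 41610 kJ/min

Q = 41600 kJ/min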